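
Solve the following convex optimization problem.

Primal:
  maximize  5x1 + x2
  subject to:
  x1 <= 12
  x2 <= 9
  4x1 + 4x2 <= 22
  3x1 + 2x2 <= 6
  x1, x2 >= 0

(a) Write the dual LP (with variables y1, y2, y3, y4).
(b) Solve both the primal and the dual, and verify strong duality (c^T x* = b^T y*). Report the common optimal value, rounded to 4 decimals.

The standard primal-dual pair for 'max c^T x s.t. A x <= b, x >= 0' is:
  Dual:  min b^T y  s.t.  A^T y >= c,  y >= 0.

So the dual LP is:
  minimize  12y1 + 9y2 + 22y3 + 6y4
  subject to:
    y1 + 4y3 + 3y4 >= 5
    y2 + 4y3 + 2y4 >= 1
    y1, y2, y3, y4 >= 0

Solving the primal: x* = (2, 0).
  primal value c^T x* = 10.
Solving the dual: y* = (0, 0, 0, 1.6667).
  dual value b^T y* = 10.
Strong duality: c^T x* = b^T y*. Confirmed.

10


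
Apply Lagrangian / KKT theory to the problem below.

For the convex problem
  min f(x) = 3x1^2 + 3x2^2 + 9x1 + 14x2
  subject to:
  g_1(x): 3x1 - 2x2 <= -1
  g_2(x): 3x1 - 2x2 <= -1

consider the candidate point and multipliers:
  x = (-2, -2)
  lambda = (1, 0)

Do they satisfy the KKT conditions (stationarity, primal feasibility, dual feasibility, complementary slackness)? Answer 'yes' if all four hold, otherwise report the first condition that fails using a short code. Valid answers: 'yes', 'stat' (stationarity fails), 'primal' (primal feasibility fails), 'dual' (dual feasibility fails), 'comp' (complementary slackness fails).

Gradient of f: grad f(x) = Q x + c = (-3, 2)
Constraint values g_i(x) = a_i^T x - b_i:
  g_1((-2, -2)) = -1
  g_2((-2, -2)) = -1
Stationarity residual: grad f(x) + sum_i lambda_i a_i = (0, 0)
  -> stationarity OK
Primal feasibility (all g_i <= 0): OK
Dual feasibility (all lambda_i >= 0): OK
Complementary slackness (lambda_i * g_i(x) = 0 for all i): FAILS

Verdict: the first failing condition is complementary_slackness -> comp.

comp


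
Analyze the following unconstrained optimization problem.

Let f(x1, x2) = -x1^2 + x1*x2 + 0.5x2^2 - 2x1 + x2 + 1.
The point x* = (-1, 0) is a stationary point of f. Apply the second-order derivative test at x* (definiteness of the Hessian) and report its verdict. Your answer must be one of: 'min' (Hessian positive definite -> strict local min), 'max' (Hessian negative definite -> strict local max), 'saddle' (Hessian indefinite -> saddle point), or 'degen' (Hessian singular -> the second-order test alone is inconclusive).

Compute the Hessian H = grad^2 f:
  H = [[-2, 1], [1, 1]]
Verify stationarity: grad f(x*) = H x* + g = (0, 0).
Eigenvalues of H: -2.3028, 1.3028.
Eigenvalues have mixed signs, so H is indefinite -> x* is a saddle point.

saddle


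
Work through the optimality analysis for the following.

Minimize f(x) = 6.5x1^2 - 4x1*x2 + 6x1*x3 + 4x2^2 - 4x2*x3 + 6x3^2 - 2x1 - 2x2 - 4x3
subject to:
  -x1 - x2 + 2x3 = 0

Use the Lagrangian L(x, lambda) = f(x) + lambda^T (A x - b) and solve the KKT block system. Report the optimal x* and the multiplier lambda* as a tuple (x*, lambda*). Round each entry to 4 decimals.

Form the Lagrangian:
  L(x, lambda) = (1/2) x^T Q x + c^T x + lambda^T (A x - b)
Stationarity (grad_x L = 0): Q x + c + A^T lambda = 0.
Primal feasibility: A x = b.

This gives the KKT block system:
  [ Q   A^T ] [ x     ]   [-c ]
  [ A    0  ] [ lambda ] = [ b ]

Solving the linear system:
  x*      = (0.1818, 0.5714, 0.3766)
  lambda* = (0.3377)
  f(x*)   = -1.5065

x* = (0.1818, 0.5714, 0.3766), lambda* = (0.3377)


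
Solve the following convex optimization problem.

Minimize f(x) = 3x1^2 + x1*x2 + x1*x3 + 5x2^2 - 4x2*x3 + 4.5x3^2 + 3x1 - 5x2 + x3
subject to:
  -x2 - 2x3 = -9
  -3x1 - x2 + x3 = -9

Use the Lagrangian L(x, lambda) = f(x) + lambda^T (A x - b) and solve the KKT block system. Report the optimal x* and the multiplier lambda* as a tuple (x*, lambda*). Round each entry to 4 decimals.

Form the Lagrangian:
  L(x, lambda) = (1/2) x^T Q x + c^T x + lambda^T (A x - b)
Stationarity (grad_x L = 0): Q x + c + A^T lambda = 0.
Primal feasibility: A x = b.

This gives the KKT block system:
  [ Q   A^T ] [ x     ]   [-c ]
  [ A    0  ] [ lambda ] = [ b ]

Solving the linear system:
  x*      = (2.7971, 3.4058, 2.7971)
  lambda* = (12.0048, 8.6618)
  f(x*)   = 90.0797

x* = (2.7971, 3.4058, 2.7971), lambda* = (12.0048, 8.6618)


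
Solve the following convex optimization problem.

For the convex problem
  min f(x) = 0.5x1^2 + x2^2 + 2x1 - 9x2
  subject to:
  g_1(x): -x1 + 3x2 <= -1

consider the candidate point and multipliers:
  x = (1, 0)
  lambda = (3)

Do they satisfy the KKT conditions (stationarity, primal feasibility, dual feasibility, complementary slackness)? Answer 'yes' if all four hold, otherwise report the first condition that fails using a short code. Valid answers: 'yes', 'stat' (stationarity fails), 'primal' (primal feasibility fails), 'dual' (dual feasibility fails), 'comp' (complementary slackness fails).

Gradient of f: grad f(x) = Q x + c = (3, -9)
Constraint values g_i(x) = a_i^T x - b_i:
  g_1((1, 0)) = 0
Stationarity residual: grad f(x) + sum_i lambda_i a_i = (0, 0)
  -> stationarity OK
Primal feasibility (all g_i <= 0): OK
Dual feasibility (all lambda_i >= 0): OK
Complementary slackness (lambda_i * g_i(x) = 0 for all i): OK

Verdict: yes, KKT holds.

yes


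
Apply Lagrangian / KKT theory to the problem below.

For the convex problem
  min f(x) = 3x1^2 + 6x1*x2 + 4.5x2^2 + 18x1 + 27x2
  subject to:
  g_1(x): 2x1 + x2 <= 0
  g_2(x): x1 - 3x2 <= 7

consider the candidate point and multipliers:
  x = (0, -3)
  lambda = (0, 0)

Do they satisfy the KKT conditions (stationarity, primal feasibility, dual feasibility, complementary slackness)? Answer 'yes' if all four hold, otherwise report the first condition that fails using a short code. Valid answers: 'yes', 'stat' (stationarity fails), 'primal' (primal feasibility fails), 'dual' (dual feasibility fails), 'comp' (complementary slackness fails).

Gradient of f: grad f(x) = Q x + c = (0, 0)
Constraint values g_i(x) = a_i^T x - b_i:
  g_1((0, -3)) = -3
  g_2((0, -3)) = 2
Stationarity residual: grad f(x) + sum_i lambda_i a_i = (0, 0)
  -> stationarity OK
Primal feasibility (all g_i <= 0): FAILS
Dual feasibility (all lambda_i >= 0): OK
Complementary slackness (lambda_i * g_i(x) = 0 for all i): OK

Verdict: the first failing condition is primal_feasibility -> primal.

primal


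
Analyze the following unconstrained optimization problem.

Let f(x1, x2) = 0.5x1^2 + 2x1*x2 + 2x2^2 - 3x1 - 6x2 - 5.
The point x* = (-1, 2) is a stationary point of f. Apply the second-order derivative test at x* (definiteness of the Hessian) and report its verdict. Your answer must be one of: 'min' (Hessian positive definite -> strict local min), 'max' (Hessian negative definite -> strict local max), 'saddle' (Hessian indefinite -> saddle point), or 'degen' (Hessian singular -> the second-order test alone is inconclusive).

Compute the Hessian H = grad^2 f:
  H = [[1, 2], [2, 4]]
Verify stationarity: grad f(x*) = H x* + g = (0, 0).
Eigenvalues of H: 0, 5.
H has a zero eigenvalue (singular; positive semidefinite but not definite), so H is neither positive definite, negative definite, nor indefinite. The second-order test alone is inconclusive -> degen.
(Indeed, f is constant along the null direction of H through x*, so x* is not a strict local extremum.)

degen


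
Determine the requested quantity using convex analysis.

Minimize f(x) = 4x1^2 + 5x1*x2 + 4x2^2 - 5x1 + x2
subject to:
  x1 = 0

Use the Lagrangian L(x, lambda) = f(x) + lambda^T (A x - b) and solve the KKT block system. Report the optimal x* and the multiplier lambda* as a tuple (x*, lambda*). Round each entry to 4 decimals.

Form the Lagrangian:
  L(x, lambda) = (1/2) x^T Q x + c^T x + lambda^T (A x - b)
Stationarity (grad_x L = 0): Q x + c + A^T lambda = 0.
Primal feasibility: A x = b.

This gives the KKT block system:
  [ Q   A^T ] [ x     ]   [-c ]
  [ A    0  ] [ lambda ] = [ b ]

Solving the linear system:
  x*      = (0, -0.125)
  lambda* = (5.625)
  f(x*)   = -0.0625

x* = (0, -0.125), lambda* = (5.625)


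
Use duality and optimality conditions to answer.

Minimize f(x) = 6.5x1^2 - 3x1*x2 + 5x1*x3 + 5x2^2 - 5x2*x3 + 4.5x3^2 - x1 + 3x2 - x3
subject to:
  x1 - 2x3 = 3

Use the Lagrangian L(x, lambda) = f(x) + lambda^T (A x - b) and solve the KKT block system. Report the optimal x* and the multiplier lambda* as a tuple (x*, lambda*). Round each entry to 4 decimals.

Form the Lagrangian:
  L(x, lambda) = (1/2) x^T Q x + c^T x + lambda^T (A x - b)
Stationarity (grad_x L = 0): Q x + c + A^T lambda = 0.
Primal feasibility: A x = b.

This gives the KKT block system:
  [ Q   A^T ] [ x     ]   [-c ]
  [ A    0  ] [ lambda ] = [ b ]

Solving the linear system:
  x*      = (0.5791, -0.7315, -1.2104)
  lambda* = (-2.6705)
  f(x*)   = 3.2242

x* = (0.5791, -0.7315, -1.2104), lambda* = (-2.6705)


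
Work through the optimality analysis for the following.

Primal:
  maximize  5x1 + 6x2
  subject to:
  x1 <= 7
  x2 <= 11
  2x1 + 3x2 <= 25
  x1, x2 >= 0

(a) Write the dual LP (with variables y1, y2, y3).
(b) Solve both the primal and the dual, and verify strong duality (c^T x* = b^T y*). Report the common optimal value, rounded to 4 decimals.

The standard primal-dual pair for 'max c^T x s.t. A x <= b, x >= 0' is:
  Dual:  min b^T y  s.t.  A^T y >= c,  y >= 0.

So the dual LP is:
  minimize  7y1 + 11y2 + 25y3
  subject to:
    y1 + 2y3 >= 5
    y2 + 3y3 >= 6
    y1, y2, y3 >= 0

Solving the primal: x* = (7, 3.6667).
  primal value c^T x* = 57.
Solving the dual: y* = (1, 0, 2).
  dual value b^T y* = 57.
Strong duality: c^T x* = b^T y*. Confirmed.

57


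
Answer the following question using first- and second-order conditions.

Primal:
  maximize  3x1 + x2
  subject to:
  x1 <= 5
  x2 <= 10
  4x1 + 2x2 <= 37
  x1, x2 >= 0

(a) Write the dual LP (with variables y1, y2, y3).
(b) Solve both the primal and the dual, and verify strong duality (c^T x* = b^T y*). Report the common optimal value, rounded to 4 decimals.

The standard primal-dual pair for 'max c^T x s.t. A x <= b, x >= 0' is:
  Dual:  min b^T y  s.t.  A^T y >= c,  y >= 0.

So the dual LP is:
  minimize  5y1 + 10y2 + 37y3
  subject to:
    y1 + 4y3 >= 3
    y2 + 2y3 >= 1
    y1, y2, y3 >= 0

Solving the primal: x* = (5, 8.5).
  primal value c^T x* = 23.5.
Solving the dual: y* = (1, 0, 0.5).
  dual value b^T y* = 23.5.
Strong duality: c^T x* = b^T y*. Confirmed.

23.5


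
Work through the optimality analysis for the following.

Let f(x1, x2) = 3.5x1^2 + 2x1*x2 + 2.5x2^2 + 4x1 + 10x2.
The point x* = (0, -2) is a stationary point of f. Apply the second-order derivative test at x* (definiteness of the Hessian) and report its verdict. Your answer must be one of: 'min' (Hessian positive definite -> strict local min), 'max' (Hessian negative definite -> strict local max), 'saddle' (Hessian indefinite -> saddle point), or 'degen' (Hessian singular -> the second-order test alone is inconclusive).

Compute the Hessian H = grad^2 f:
  H = [[7, 2], [2, 5]]
Verify stationarity: grad f(x*) = H x* + g = (0, 0).
Eigenvalues of H: 3.7639, 8.2361.
Both eigenvalues > 0, so H is positive definite -> x* is a strict local min.

min


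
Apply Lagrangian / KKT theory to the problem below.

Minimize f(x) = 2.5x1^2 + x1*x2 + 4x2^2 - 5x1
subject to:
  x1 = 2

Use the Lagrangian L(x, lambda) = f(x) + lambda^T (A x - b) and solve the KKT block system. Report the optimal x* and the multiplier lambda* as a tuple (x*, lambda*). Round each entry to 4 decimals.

Form the Lagrangian:
  L(x, lambda) = (1/2) x^T Q x + c^T x + lambda^T (A x - b)
Stationarity (grad_x L = 0): Q x + c + A^T lambda = 0.
Primal feasibility: A x = b.

This gives the KKT block system:
  [ Q   A^T ] [ x     ]   [-c ]
  [ A    0  ] [ lambda ] = [ b ]

Solving the linear system:
  x*      = (2, -0.25)
  lambda* = (-4.75)
  f(x*)   = -0.25

x* = (2, -0.25), lambda* = (-4.75)


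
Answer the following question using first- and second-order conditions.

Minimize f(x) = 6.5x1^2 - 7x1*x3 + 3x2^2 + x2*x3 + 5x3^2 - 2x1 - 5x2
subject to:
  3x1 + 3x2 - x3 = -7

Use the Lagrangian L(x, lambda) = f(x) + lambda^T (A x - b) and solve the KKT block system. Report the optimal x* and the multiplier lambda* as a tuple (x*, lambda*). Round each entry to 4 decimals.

Form the Lagrangian:
  L(x, lambda) = (1/2) x^T Q x + c^T x + lambda^T (A x - b)
Stationarity (grad_x L = 0): Q x + c + A^T lambda = 0.
Primal feasibility: A x = b.

This gives the KKT block system:
  [ Q   A^T ] [ x     ]   [-c ]
  [ A    0  ] [ lambda ] = [ b ]

Solving the linear system:
  x*      = (-0.9191, -1.4297, -0.0462)
  lambda* = (4.5414)
  f(x*)   = 20.3882

x* = (-0.9191, -1.4297, -0.0462), lambda* = (4.5414)


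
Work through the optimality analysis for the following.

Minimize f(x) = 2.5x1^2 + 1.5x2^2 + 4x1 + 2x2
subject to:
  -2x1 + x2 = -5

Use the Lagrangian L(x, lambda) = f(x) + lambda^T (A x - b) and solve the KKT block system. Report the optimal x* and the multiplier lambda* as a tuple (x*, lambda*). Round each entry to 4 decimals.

Form the Lagrangian:
  L(x, lambda) = (1/2) x^T Q x + c^T x + lambda^T (A x - b)
Stationarity (grad_x L = 0): Q x + c + A^T lambda = 0.
Primal feasibility: A x = b.

This gives the KKT block system:
  [ Q   A^T ] [ x     ]   [-c ]
  [ A    0  ] [ lambda ] = [ b ]

Solving the linear system:
  x*      = (1.2941, -2.4118)
  lambda* = (5.2353)
  f(x*)   = 13.2647

x* = (1.2941, -2.4118), lambda* = (5.2353)


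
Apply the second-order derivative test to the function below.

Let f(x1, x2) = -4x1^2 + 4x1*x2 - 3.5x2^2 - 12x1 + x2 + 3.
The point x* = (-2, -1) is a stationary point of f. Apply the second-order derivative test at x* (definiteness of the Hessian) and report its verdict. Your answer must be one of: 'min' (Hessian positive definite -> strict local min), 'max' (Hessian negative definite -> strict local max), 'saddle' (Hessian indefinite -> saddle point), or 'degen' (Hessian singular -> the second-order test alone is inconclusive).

Compute the Hessian H = grad^2 f:
  H = [[-8, 4], [4, -7]]
Verify stationarity: grad f(x*) = H x* + g = (0, 0).
Eigenvalues of H: -11.5311, -3.4689.
Both eigenvalues < 0, so H is negative definite -> x* is a strict local max.

max


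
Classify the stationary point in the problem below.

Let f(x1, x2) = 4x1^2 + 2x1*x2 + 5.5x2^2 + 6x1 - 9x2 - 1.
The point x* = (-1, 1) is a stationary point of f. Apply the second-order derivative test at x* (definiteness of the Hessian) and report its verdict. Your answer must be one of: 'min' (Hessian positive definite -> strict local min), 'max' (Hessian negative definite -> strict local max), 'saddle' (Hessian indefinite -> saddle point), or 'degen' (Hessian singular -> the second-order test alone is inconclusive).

Compute the Hessian H = grad^2 f:
  H = [[8, 2], [2, 11]]
Verify stationarity: grad f(x*) = H x* + g = (0, 0).
Eigenvalues of H: 7, 12.
Both eigenvalues > 0, so H is positive definite -> x* is a strict local min.

min


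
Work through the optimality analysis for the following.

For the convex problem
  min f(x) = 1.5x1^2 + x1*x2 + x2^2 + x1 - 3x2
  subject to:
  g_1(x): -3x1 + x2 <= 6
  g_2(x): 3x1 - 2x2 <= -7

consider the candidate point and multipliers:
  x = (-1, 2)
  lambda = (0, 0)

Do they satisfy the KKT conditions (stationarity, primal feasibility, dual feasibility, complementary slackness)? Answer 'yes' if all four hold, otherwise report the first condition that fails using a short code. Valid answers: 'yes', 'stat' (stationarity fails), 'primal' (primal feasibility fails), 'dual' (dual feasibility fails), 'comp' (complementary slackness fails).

Gradient of f: grad f(x) = Q x + c = (0, 0)
Constraint values g_i(x) = a_i^T x - b_i:
  g_1((-1, 2)) = -1
  g_2((-1, 2)) = 0
Stationarity residual: grad f(x) + sum_i lambda_i a_i = (0, 0)
  -> stationarity OK
Primal feasibility (all g_i <= 0): OK
Dual feasibility (all lambda_i >= 0): OK
Complementary slackness (lambda_i * g_i(x) = 0 for all i): OK

Verdict: yes, KKT holds.

yes


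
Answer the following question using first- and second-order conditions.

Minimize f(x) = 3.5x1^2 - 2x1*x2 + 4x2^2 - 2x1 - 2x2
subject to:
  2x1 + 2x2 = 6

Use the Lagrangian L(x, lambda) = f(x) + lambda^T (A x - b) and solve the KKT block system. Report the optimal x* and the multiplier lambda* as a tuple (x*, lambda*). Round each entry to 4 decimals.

Form the Lagrangian:
  L(x, lambda) = (1/2) x^T Q x + c^T x + lambda^T (A x - b)
Stationarity (grad_x L = 0): Q x + c + A^T lambda = 0.
Primal feasibility: A x = b.

This gives the KKT block system:
  [ Q   A^T ] [ x     ]   [-c ]
  [ A    0  ] [ lambda ] = [ b ]

Solving the linear system:
  x*      = (1.5789, 1.4211)
  lambda* = (-3.1053)
  f(x*)   = 6.3158

x* = (1.5789, 1.4211), lambda* = (-3.1053)


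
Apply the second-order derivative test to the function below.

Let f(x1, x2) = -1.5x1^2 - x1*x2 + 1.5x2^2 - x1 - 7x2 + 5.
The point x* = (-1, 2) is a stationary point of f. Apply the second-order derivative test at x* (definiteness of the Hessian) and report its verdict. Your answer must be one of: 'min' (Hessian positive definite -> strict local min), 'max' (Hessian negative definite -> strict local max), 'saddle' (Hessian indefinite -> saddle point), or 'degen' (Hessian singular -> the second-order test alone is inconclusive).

Compute the Hessian H = grad^2 f:
  H = [[-3, -1], [-1, 3]]
Verify stationarity: grad f(x*) = H x* + g = (0, 0).
Eigenvalues of H: -3.1623, 3.1623.
Eigenvalues have mixed signs, so H is indefinite -> x* is a saddle point.

saddle


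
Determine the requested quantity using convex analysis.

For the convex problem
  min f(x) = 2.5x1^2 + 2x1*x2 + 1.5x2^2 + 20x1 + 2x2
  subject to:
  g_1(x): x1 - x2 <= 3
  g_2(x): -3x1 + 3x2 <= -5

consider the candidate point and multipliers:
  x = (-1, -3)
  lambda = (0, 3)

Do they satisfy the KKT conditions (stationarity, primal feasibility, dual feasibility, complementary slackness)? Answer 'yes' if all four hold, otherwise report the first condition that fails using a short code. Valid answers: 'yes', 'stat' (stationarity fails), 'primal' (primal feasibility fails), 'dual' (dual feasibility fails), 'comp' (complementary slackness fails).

Gradient of f: grad f(x) = Q x + c = (9, -9)
Constraint values g_i(x) = a_i^T x - b_i:
  g_1((-1, -3)) = -1
  g_2((-1, -3)) = -1
Stationarity residual: grad f(x) + sum_i lambda_i a_i = (0, 0)
  -> stationarity OK
Primal feasibility (all g_i <= 0): OK
Dual feasibility (all lambda_i >= 0): OK
Complementary slackness (lambda_i * g_i(x) = 0 for all i): FAILS

Verdict: the first failing condition is complementary_slackness -> comp.

comp


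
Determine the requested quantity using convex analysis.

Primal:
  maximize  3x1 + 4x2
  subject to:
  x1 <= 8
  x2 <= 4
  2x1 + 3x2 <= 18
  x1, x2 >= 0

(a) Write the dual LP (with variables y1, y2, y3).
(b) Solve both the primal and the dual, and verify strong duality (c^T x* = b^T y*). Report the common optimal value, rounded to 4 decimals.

The standard primal-dual pair for 'max c^T x s.t. A x <= b, x >= 0' is:
  Dual:  min b^T y  s.t.  A^T y >= c,  y >= 0.

So the dual LP is:
  minimize  8y1 + 4y2 + 18y3
  subject to:
    y1 + 2y3 >= 3
    y2 + 3y3 >= 4
    y1, y2, y3 >= 0

Solving the primal: x* = (8, 0.6667).
  primal value c^T x* = 26.6667.
Solving the dual: y* = (0.3333, 0, 1.3333).
  dual value b^T y* = 26.6667.
Strong duality: c^T x* = b^T y*. Confirmed.

26.6667


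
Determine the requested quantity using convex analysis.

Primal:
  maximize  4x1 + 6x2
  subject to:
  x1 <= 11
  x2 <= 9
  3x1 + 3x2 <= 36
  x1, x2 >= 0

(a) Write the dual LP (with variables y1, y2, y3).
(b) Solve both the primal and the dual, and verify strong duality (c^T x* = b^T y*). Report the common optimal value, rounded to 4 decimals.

The standard primal-dual pair for 'max c^T x s.t. A x <= b, x >= 0' is:
  Dual:  min b^T y  s.t.  A^T y >= c,  y >= 0.

So the dual LP is:
  minimize  11y1 + 9y2 + 36y3
  subject to:
    y1 + 3y3 >= 4
    y2 + 3y3 >= 6
    y1, y2, y3 >= 0

Solving the primal: x* = (3, 9).
  primal value c^T x* = 66.
Solving the dual: y* = (0, 2, 1.3333).
  dual value b^T y* = 66.
Strong duality: c^T x* = b^T y*. Confirmed.

66


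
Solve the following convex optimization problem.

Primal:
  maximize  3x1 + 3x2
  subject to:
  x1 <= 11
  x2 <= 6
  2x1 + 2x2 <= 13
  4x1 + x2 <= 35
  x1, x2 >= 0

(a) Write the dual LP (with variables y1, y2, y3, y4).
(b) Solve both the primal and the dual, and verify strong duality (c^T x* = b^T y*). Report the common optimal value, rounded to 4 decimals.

The standard primal-dual pair for 'max c^T x s.t. A x <= b, x >= 0' is:
  Dual:  min b^T y  s.t.  A^T y >= c,  y >= 0.

So the dual LP is:
  minimize  11y1 + 6y2 + 13y3 + 35y4
  subject to:
    y1 + 2y3 + 4y4 >= 3
    y2 + 2y3 + y4 >= 3
    y1, y2, y3, y4 >= 0

Solving the primal: x* = (6.5, 0).
  primal value c^T x* = 19.5.
Solving the dual: y* = (0, 0, 1.5, 0).
  dual value b^T y* = 19.5.
Strong duality: c^T x* = b^T y*. Confirmed.

19.5


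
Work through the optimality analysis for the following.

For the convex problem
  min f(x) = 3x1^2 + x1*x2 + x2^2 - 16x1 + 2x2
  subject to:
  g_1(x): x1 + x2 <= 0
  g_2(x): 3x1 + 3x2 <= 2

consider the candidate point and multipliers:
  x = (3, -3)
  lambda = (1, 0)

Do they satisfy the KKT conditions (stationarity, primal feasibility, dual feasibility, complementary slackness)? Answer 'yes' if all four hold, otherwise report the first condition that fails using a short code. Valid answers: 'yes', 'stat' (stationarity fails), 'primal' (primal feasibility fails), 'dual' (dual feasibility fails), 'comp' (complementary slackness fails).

Gradient of f: grad f(x) = Q x + c = (-1, -1)
Constraint values g_i(x) = a_i^T x - b_i:
  g_1((3, -3)) = 0
  g_2((3, -3)) = -2
Stationarity residual: grad f(x) + sum_i lambda_i a_i = (0, 0)
  -> stationarity OK
Primal feasibility (all g_i <= 0): OK
Dual feasibility (all lambda_i >= 0): OK
Complementary slackness (lambda_i * g_i(x) = 0 for all i): OK

Verdict: yes, KKT holds.

yes


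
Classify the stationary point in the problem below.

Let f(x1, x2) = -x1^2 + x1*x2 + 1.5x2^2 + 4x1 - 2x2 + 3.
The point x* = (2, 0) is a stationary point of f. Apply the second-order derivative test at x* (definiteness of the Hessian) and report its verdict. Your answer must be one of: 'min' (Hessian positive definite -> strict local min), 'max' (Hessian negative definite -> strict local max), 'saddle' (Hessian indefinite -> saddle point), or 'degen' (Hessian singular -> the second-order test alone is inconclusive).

Compute the Hessian H = grad^2 f:
  H = [[-2, 1], [1, 3]]
Verify stationarity: grad f(x*) = H x* + g = (0, 0).
Eigenvalues of H: -2.1926, 3.1926.
Eigenvalues have mixed signs, so H is indefinite -> x* is a saddle point.

saddle


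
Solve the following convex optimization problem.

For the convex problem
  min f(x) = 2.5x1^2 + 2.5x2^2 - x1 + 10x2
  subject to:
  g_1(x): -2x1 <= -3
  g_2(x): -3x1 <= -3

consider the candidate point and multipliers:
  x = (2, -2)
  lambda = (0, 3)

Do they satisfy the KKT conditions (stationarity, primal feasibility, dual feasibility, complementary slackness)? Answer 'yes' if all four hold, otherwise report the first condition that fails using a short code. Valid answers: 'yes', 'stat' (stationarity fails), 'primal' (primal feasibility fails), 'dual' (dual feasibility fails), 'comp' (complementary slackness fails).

Gradient of f: grad f(x) = Q x + c = (9, 0)
Constraint values g_i(x) = a_i^T x - b_i:
  g_1((2, -2)) = -1
  g_2((2, -2)) = -3
Stationarity residual: grad f(x) + sum_i lambda_i a_i = (0, 0)
  -> stationarity OK
Primal feasibility (all g_i <= 0): OK
Dual feasibility (all lambda_i >= 0): OK
Complementary slackness (lambda_i * g_i(x) = 0 for all i): FAILS

Verdict: the first failing condition is complementary_slackness -> comp.

comp


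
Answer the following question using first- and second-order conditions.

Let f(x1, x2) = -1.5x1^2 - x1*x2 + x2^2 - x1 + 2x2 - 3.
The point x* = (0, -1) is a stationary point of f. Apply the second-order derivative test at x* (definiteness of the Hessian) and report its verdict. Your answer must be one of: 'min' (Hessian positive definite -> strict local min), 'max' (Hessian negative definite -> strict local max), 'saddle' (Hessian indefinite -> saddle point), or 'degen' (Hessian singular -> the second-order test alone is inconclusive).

Compute the Hessian H = grad^2 f:
  H = [[-3, -1], [-1, 2]]
Verify stationarity: grad f(x*) = H x* + g = (0, 0).
Eigenvalues of H: -3.1926, 2.1926.
Eigenvalues have mixed signs, so H is indefinite -> x* is a saddle point.

saddle


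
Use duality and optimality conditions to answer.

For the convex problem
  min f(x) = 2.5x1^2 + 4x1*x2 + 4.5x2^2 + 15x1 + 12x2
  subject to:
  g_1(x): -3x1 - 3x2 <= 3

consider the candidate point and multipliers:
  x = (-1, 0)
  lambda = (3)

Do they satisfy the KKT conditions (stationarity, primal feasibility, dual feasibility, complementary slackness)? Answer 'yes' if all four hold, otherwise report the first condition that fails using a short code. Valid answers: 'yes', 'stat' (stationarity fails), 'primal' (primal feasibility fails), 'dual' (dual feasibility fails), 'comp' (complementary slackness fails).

Gradient of f: grad f(x) = Q x + c = (10, 8)
Constraint values g_i(x) = a_i^T x - b_i:
  g_1((-1, 0)) = 0
Stationarity residual: grad f(x) + sum_i lambda_i a_i = (1, -1)
  -> stationarity FAILS
Primal feasibility (all g_i <= 0): OK
Dual feasibility (all lambda_i >= 0): OK
Complementary slackness (lambda_i * g_i(x) = 0 for all i): OK

Verdict: the first failing condition is stationarity -> stat.

stat


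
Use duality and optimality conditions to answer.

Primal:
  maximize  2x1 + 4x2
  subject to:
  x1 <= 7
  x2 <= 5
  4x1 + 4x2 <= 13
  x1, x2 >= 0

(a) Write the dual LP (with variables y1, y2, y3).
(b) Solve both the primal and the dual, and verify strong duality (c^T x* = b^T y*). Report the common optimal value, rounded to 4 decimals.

The standard primal-dual pair for 'max c^T x s.t. A x <= b, x >= 0' is:
  Dual:  min b^T y  s.t.  A^T y >= c,  y >= 0.

So the dual LP is:
  minimize  7y1 + 5y2 + 13y3
  subject to:
    y1 + 4y3 >= 2
    y2 + 4y3 >= 4
    y1, y2, y3 >= 0

Solving the primal: x* = (0, 3.25).
  primal value c^T x* = 13.
Solving the dual: y* = (0, 0, 1).
  dual value b^T y* = 13.
Strong duality: c^T x* = b^T y*. Confirmed.

13


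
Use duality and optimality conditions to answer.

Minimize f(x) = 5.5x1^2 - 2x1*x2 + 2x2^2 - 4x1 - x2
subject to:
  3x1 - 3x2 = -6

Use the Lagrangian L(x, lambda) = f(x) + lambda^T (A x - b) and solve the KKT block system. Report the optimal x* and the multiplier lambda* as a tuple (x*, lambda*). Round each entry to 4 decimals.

Form the Lagrangian:
  L(x, lambda) = (1/2) x^T Q x + c^T x + lambda^T (A x - b)
Stationarity (grad_x L = 0): Q x + c + A^T lambda = 0.
Primal feasibility: A x = b.

This gives the KKT block system:
  [ Q   A^T ] [ x     ]   [-c ]
  [ A    0  ] [ lambda ] = [ b ]

Solving the linear system:
  x*      = (0.0909, 2.0909)
  lambda* = (2.3939)
  f(x*)   = 5.9545

x* = (0.0909, 2.0909), lambda* = (2.3939)


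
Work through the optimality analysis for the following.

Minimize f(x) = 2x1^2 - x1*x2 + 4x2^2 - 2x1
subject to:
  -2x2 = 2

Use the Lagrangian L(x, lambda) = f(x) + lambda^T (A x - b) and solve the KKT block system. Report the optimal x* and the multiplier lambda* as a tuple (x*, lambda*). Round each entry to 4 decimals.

Form the Lagrangian:
  L(x, lambda) = (1/2) x^T Q x + c^T x + lambda^T (A x - b)
Stationarity (grad_x L = 0): Q x + c + A^T lambda = 0.
Primal feasibility: A x = b.

This gives the KKT block system:
  [ Q   A^T ] [ x     ]   [-c ]
  [ A    0  ] [ lambda ] = [ b ]

Solving the linear system:
  x*      = (0.25, -1)
  lambda* = (-4.125)
  f(x*)   = 3.875

x* = (0.25, -1), lambda* = (-4.125)


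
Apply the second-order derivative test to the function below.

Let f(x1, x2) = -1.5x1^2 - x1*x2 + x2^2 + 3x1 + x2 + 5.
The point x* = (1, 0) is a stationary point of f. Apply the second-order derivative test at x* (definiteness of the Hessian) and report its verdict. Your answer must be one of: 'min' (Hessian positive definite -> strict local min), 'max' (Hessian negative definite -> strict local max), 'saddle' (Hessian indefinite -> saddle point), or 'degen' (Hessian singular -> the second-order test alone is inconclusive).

Compute the Hessian H = grad^2 f:
  H = [[-3, -1], [-1, 2]]
Verify stationarity: grad f(x*) = H x* + g = (0, 0).
Eigenvalues of H: -3.1926, 2.1926.
Eigenvalues have mixed signs, so H is indefinite -> x* is a saddle point.

saddle


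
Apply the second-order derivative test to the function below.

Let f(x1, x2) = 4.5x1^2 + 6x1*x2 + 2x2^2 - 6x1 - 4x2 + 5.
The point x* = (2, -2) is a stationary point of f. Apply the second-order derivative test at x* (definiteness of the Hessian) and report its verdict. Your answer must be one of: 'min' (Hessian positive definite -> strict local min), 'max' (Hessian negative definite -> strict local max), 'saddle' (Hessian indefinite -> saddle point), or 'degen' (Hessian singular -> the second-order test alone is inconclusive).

Compute the Hessian H = grad^2 f:
  H = [[9, 6], [6, 4]]
Verify stationarity: grad f(x*) = H x* + g = (0, 0).
Eigenvalues of H: 0, 13.
H has a zero eigenvalue (singular; positive semidefinite but not definite), so H is neither positive definite, negative definite, nor indefinite. The second-order test alone is inconclusive -> degen.
(Indeed, f is constant along the null direction of H through x*, so x* is not a strict local extremum.)

degen


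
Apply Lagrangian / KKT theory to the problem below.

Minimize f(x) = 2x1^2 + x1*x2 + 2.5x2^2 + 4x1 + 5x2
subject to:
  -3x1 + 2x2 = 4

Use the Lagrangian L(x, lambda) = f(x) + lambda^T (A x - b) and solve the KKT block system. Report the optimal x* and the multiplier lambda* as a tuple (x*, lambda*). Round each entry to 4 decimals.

Form the Lagrangian:
  L(x, lambda) = (1/2) x^T Q x + c^T x + lambda^T (A x - b)
Stationarity (grad_x L = 0): Q x + c + A^T lambda = 0.
Primal feasibility: A x = b.

This gives the KKT block system:
  [ Q   A^T ] [ x     ]   [-c ]
  [ A    0  ] [ lambda ] = [ b ]

Solving the linear system:
  x*      = (-1.5616, -0.3425)
  lambda* = (-0.863)
  f(x*)   = -2.2534

x* = (-1.5616, -0.3425), lambda* = (-0.863)


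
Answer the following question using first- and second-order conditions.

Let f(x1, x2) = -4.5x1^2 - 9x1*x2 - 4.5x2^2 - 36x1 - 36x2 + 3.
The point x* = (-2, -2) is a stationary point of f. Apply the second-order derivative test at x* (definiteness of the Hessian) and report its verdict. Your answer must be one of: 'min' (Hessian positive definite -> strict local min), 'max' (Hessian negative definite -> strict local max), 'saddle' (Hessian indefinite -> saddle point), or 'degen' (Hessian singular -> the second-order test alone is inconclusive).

Compute the Hessian H = grad^2 f:
  H = [[-9, -9], [-9, -9]]
Verify stationarity: grad f(x*) = H x* + g = (0, 0).
Eigenvalues of H: -18, 0.
H has a zero eigenvalue (singular; negative semidefinite but not definite), so H is neither positive definite, negative definite, nor indefinite. The second-order test alone is inconclusive -> degen.
(Indeed, f is constant along the null direction of H through x*, so x* is not a strict local extremum.)

degen


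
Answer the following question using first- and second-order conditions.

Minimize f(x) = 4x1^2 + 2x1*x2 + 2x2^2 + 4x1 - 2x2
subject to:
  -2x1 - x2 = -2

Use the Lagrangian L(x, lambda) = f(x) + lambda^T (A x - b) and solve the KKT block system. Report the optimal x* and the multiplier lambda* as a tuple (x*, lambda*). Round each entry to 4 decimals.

Form the Lagrangian:
  L(x, lambda) = (1/2) x^T Q x + c^T x + lambda^T (A x - b)
Stationarity (grad_x L = 0): Q x + c + A^T lambda = 0.
Primal feasibility: A x = b.

This gives the KKT block system:
  [ Q   A^T ] [ x     ]   [-c ]
  [ A    0  ] [ lambda ] = [ b ]

Solving the linear system:
  x*      = (0.25, 1.5)
  lambda* = (4.5)
  f(x*)   = 3.5

x* = (0.25, 1.5), lambda* = (4.5)


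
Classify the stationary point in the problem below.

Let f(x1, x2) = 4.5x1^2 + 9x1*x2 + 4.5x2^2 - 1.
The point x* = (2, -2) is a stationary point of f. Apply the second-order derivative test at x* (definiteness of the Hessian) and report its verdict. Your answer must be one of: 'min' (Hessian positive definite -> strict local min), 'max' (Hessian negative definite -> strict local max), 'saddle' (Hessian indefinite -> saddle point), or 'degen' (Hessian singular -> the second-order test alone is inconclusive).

Compute the Hessian H = grad^2 f:
  H = [[9, 9], [9, 9]]
Verify stationarity: grad f(x*) = H x* + g = (0, 0).
Eigenvalues of H: 0, 18.
H has a zero eigenvalue (singular; positive semidefinite but not definite), so H is neither positive definite, negative definite, nor indefinite. The second-order test alone is inconclusive -> degen.
(Indeed, f is constant along the null direction of H through x*, so x* is not a strict local extremum.)

degen


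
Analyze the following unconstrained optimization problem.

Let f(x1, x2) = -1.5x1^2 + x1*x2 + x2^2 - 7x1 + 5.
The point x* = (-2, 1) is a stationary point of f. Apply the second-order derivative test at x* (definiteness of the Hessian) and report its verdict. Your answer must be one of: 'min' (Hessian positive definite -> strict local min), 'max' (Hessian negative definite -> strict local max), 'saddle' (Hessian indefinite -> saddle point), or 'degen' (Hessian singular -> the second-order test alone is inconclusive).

Compute the Hessian H = grad^2 f:
  H = [[-3, 1], [1, 2]]
Verify stationarity: grad f(x*) = H x* + g = (0, 0).
Eigenvalues of H: -3.1926, 2.1926.
Eigenvalues have mixed signs, so H is indefinite -> x* is a saddle point.

saddle


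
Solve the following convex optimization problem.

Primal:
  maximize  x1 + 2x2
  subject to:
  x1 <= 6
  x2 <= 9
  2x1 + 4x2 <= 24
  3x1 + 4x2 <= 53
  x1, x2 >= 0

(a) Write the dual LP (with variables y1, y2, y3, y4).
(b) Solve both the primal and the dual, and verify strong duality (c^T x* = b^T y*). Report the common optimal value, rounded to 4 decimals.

The standard primal-dual pair for 'max c^T x s.t. A x <= b, x >= 0' is:
  Dual:  min b^T y  s.t.  A^T y >= c,  y >= 0.

So the dual LP is:
  minimize  6y1 + 9y2 + 24y3 + 53y4
  subject to:
    y1 + 2y3 + 3y4 >= 1
    y2 + 4y3 + 4y4 >= 2
    y1, y2, y3, y4 >= 0

Solving the primal: x* = (0, 6).
  primal value c^T x* = 12.
Solving the dual: y* = (0, 0, 0.5, 0).
  dual value b^T y* = 12.
Strong duality: c^T x* = b^T y*. Confirmed.

12


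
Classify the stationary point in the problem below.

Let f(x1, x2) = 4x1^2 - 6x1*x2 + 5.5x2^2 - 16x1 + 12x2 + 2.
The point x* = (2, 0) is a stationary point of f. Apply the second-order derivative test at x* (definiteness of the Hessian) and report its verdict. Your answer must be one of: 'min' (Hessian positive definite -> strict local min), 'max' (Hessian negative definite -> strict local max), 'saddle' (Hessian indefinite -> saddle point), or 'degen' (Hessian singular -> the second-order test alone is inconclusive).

Compute the Hessian H = grad^2 f:
  H = [[8, -6], [-6, 11]]
Verify stationarity: grad f(x*) = H x* + g = (0, 0).
Eigenvalues of H: 3.3153, 15.6847.
Both eigenvalues > 0, so H is positive definite -> x* is a strict local min.

min


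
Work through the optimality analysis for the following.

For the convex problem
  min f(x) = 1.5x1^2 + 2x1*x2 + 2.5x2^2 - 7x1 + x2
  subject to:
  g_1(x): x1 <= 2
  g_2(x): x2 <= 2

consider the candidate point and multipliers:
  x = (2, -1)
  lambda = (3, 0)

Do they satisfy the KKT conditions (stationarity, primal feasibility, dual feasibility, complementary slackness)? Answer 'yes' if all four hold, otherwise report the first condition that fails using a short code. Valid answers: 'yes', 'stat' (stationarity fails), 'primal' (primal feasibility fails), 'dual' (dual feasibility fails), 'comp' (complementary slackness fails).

Gradient of f: grad f(x) = Q x + c = (-3, 0)
Constraint values g_i(x) = a_i^T x - b_i:
  g_1((2, -1)) = 0
  g_2((2, -1)) = -3
Stationarity residual: grad f(x) + sum_i lambda_i a_i = (0, 0)
  -> stationarity OK
Primal feasibility (all g_i <= 0): OK
Dual feasibility (all lambda_i >= 0): OK
Complementary slackness (lambda_i * g_i(x) = 0 for all i): OK

Verdict: yes, KKT holds.

yes


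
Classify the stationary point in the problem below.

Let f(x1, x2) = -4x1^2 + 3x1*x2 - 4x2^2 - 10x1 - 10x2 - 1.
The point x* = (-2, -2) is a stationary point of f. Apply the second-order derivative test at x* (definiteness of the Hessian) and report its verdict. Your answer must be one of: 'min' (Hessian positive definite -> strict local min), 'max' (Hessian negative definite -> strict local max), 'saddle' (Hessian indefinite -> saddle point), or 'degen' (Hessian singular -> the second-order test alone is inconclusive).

Compute the Hessian H = grad^2 f:
  H = [[-8, 3], [3, -8]]
Verify stationarity: grad f(x*) = H x* + g = (0, 0).
Eigenvalues of H: -11, -5.
Both eigenvalues < 0, so H is negative definite -> x* is a strict local max.

max


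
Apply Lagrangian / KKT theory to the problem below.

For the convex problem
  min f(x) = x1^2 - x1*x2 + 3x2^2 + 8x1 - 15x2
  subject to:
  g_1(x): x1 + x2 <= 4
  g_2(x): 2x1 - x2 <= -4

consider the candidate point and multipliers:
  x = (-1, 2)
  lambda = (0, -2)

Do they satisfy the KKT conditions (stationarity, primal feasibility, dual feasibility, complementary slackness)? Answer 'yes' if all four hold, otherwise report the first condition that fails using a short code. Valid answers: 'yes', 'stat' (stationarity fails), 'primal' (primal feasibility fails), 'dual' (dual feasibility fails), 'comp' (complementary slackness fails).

Gradient of f: grad f(x) = Q x + c = (4, -2)
Constraint values g_i(x) = a_i^T x - b_i:
  g_1((-1, 2)) = -3
  g_2((-1, 2)) = 0
Stationarity residual: grad f(x) + sum_i lambda_i a_i = (0, 0)
  -> stationarity OK
Primal feasibility (all g_i <= 0): OK
Dual feasibility (all lambda_i >= 0): FAILS
Complementary slackness (lambda_i * g_i(x) = 0 for all i): OK

Verdict: the first failing condition is dual_feasibility -> dual.

dual


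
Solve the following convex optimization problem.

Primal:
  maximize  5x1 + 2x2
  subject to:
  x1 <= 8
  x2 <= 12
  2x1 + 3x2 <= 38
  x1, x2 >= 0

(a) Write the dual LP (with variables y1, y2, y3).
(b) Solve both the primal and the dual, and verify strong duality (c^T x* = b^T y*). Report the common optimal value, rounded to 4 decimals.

The standard primal-dual pair for 'max c^T x s.t. A x <= b, x >= 0' is:
  Dual:  min b^T y  s.t.  A^T y >= c,  y >= 0.

So the dual LP is:
  minimize  8y1 + 12y2 + 38y3
  subject to:
    y1 + 2y3 >= 5
    y2 + 3y3 >= 2
    y1, y2, y3 >= 0

Solving the primal: x* = (8, 7.3333).
  primal value c^T x* = 54.6667.
Solving the dual: y* = (3.6667, 0, 0.6667).
  dual value b^T y* = 54.6667.
Strong duality: c^T x* = b^T y*. Confirmed.

54.6667


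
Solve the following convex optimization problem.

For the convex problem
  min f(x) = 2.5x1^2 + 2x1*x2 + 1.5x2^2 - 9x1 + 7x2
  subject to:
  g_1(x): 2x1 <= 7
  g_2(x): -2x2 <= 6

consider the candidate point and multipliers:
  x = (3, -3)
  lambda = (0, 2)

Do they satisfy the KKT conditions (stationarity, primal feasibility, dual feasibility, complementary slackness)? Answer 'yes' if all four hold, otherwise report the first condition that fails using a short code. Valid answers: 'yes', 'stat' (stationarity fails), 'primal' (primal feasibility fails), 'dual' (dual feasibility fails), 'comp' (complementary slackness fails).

Gradient of f: grad f(x) = Q x + c = (0, 4)
Constraint values g_i(x) = a_i^T x - b_i:
  g_1((3, -3)) = -1
  g_2((3, -3)) = 0
Stationarity residual: grad f(x) + sum_i lambda_i a_i = (0, 0)
  -> stationarity OK
Primal feasibility (all g_i <= 0): OK
Dual feasibility (all lambda_i >= 0): OK
Complementary slackness (lambda_i * g_i(x) = 0 for all i): OK

Verdict: yes, KKT holds.

yes


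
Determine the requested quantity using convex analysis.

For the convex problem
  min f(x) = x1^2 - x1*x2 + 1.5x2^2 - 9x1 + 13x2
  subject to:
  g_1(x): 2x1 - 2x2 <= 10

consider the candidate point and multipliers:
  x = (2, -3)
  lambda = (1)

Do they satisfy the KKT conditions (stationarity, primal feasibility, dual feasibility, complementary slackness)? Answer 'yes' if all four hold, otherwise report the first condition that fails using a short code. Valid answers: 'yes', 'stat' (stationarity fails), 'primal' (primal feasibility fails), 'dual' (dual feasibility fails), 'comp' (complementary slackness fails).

Gradient of f: grad f(x) = Q x + c = (-2, 2)
Constraint values g_i(x) = a_i^T x - b_i:
  g_1((2, -3)) = 0
Stationarity residual: grad f(x) + sum_i lambda_i a_i = (0, 0)
  -> stationarity OK
Primal feasibility (all g_i <= 0): OK
Dual feasibility (all lambda_i >= 0): OK
Complementary slackness (lambda_i * g_i(x) = 0 for all i): OK

Verdict: yes, KKT holds.

yes
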